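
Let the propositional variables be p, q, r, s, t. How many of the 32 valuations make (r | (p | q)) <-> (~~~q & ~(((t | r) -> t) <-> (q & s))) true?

8

Initial set: {T ((r | (p | q)) <-> (~~~q & ~(((t | r) -> t) <-> (q & s))))}.
T ((r | (p | q)) <-> (~~~q & ~(((t | r) -> t) <-> (q & s)))): β-rule — branch into T (r | (p | q)), T (~~~q & ~(((t | r) -> t) <-> (q & s)))  //  F (r | (p | q)), F (~~~q & ~(((t | r) -> t) <-> (q & s))).
  branch 1 (add T (r | (p | q)), T (~~~q & ~(((t | r) -> t) <-> (q & s)))):
    T (~~~q & ~(((t | r) -> t) <-> (q & s))): α-rule — add T ~~~q, T ~(((t | r) -> t) <-> (q & s)).
    T ~~~q: drop double negation, giving T ~q.
    T (r | (p | q)): β-rule — branch into T r  //  T (p | q).
      branch 1.1 (add T r):
        T ~(((t | r) -> t) <-> (q & s)): β-rule — branch into T ((t | r) -> t), F (q & s)  //  F ((t | r) -> t), T (q & s).
          branch 1.1.1 (add T ((t | r) -> t), F (q & s)):
            T ((t | r) -> t): β-rule — branch into F (t | r)  //  T t.
              branch 1.1.1.1 (add F (t | r)):
                F (t | r): α-rule — add F t, F r.
                × closes — contains both r and ~r.
              branch 1.1.1.2 (add T t):
                F (q & s): β-rule — branch into F q  //  F s.
                  branch 1.1.1.2.1 (add F q):
                    ○ open, literals {q=false, r=true, t=true}.
                  branch 1.1.1.2.2 (add F s):
                    ○ open, literals {q=false, r=true, s=false, t=true}.
          branch 1.1.2 (add F ((t | r) -> t), T (q & s)):
            F ((t | r) -> t): α-rule — add T (t | r), F t.
            T (q & s): α-rule — add T q, T s.
            × closes — contains both q and ~q.
      branch 1.2 (add T (p | q)):
        T ~(((t | r) -> t) <-> (q & s)): β-rule — branch into T ((t | r) -> t), F (q & s)  //  F ((t | r) -> t), T (q & s).
          branch 1.2.1 (add T ((t | r) -> t), F (q & s)):
            T (p | q): β-rule — branch into T p  //  T q.
              branch 1.2.1.1 (add T p):
                T ((t | r) -> t): β-rule — branch into F (t | r)  //  T t.
                  branch 1.2.1.1.1 (add F (t | r)):
                    F (t | r): α-rule — add F t, F r.
                    F (q & s): β-rule — branch into F q  //  F s.
                      branch 1.2.1.1.1.1 (add F q):
                        ○ open, literals {p=true, q=false, r=false, t=false}.
                      branch 1.2.1.1.1.2 (add F s):
                        ○ open, literals {p=true, q=false, r=false, s=false, t=false}.
                  branch 1.2.1.1.2 (add T t):
                    F (q & s): β-rule — branch into F q  //  F s.
                      branch 1.2.1.1.2.1 (add F q):
                        ○ open, literals {p=true, q=false, t=true}.
                      branch 1.2.1.1.2.2 (add F s):
                        ○ open, literals {p=true, q=false, s=false, t=true}.
              branch 1.2.1.2 (add T q):
                × closes — contains both q and ~q.
          branch 1.2.2 (add F ((t | r) -> t), T (q & s)):
            F ((t | r) -> t): α-rule — add T (t | r), F t.
            T (q & s): α-rule — add T q, T s.
            × closes — contains both q and ~q.
  branch 2 (add F (r | (p | q)), F (~~~q & ~(((t | r) -> t) <-> (q & s)))):
    F (r | (p | q)): α-rule — add F r, F (p | q).
    F (p | q): α-rule — add F p, F q.
    F (~~~q & ~(((t | r) -> t) <-> (q & s))): β-rule — branch into F ~~~q  //  F ~(((t | r) -> t) <-> (q & s)).
      branch 2.1 (add F ~~~q):
        F ~~~q: drop double negation, giving F ~q.
        × closes — contains both q and ~q.
      branch 2.2 (add F ~(((t | r) -> t) <-> (q & s))):
        F ~(((t | r) -> t) <-> (q & s)): β-rule — branch into T ((t | r) -> t), T (q & s)  //  F ((t | r) -> t), F (q & s).
          branch 2.2.1 (add T ((t | r) -> t), T (q & s)):
            T (q & s): α-rule — add T q, T s.
            × closes — contains both q and ~q.
          branch 2.2.2 (add F ((t | r) -> t), F (q & s)):
            F ((t | r) -> t): α-rule — add T (t | r), F t.
            F (q & s): β-rule — branch into F q  //  F s.
              branch 2.2.2.1 (add F q):
                T (t | r): β-rule — branch into T t  //  T r.
                  branch 2.2.2.1.1 (add T t):
                    × closes — contains both t and ~t.
                  branch 2.2.2.1.2 (add T r):
                    × closes — contains both r and ~r.
              branch 2.2.2.2 (add F s):
                T (t | r): β-rule — branch into T t  //  T r.
                  branch 2.2.2.2.1 (add T t):
                    × closes — contains both t and ~t.
                  branch 2.2.2.2.2 (add T r):
                    × closes — contains both r and ~r.
10 branches closed, 6 open.
Each open branch fixes some atoms; the unmentioned ones are free. Counting distinct full assignments: branch {q=false, r=true, t=true} (p, s) contributes 4 new; branch {q=false, r=true, s=false, t=true} (p) contributes 0 new; branch {p=true, q=false, r=false, t=false} (s) contributes 2 new; branch {p=true, q=false, r=false, s=false, t=false} (none free) contributes 0 new; branch {p=true, q=false, t=true} (r, s) contributes 2 new; branch {p=true, q=false, s=false, t=true} (r) contributes 0 new. Total: 8.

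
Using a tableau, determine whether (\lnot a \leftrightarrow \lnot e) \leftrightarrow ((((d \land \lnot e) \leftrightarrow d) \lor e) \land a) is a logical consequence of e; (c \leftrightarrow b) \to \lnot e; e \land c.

Yes

Initial set: {T e; T ((c \leftrightarrow b) \to \lnot e); T (e \land c); F ((\lnot a \leftrightarrow \lnot e) \leftrightarrow ((((d \land \lnot e) \leftrightarrow d) \lor e) \land a))}.
T (e \land c): α-rule — add T e, T c.
T ((c \leftrightarrow b) \to \lnot e): β-rule — branch into F (c \leftrightarrow b)  //  T \lnot e.
  branch 1 (add F (c \leftrightarrow b)):
    F ((\lnot a \leftrightarrow \lnot e) \leftrightarrow ((((d \land \lnot e) \leftrightarrow d) \lor e) \land a)): β-rule — branch into T (\lnot a \leftrightarrow \lnot e), F ((((d \land \lnot e) \leftrightarrow d) \lor e) \land a)  //  F (\lnot a \leftrightarrow \lnot e), T ((((d \land \lnot e) \leftrightarrow d) \lor e) \land a).
      branch 1.1 (add T (\lnot a \leftrightarrow \lnot e), F ((((d \land \lnot e) \leftrightarrow d) \lor e) \land a)):
        F (c \leftrightarrow b): β-rule — branch into T c, F b  //  F c, T b.
          branch 1.1.1 (add T c, F b):
            T (\lnot a \leftrightarrow \lnot e): β-rule — branch into T \lnot a, T \lnot e  //  F \lnot a, F \lnot e.
              branch 1.1.1.1 (add T \lnot a, T \lnot e):
                × closes — contains both e and \lnot e.
              branch 1.1.1.2 (add F \lnot a, F \lnot e):
                F ((((d \land \lnot e) \leftrightarrow d) \lor e) \land a): β-rule — branch into F (((d \land \lnot e) \leftrightarrow d) \lor e)  //  F a.
                  branch 1.1.1.2.1 (add F (((d \land \lnot e) \leftrightarrow d) \lor e)):
                    F (((d \land \lnot e) \leftrightarrow d) \lor e): α-rule — add F ((d \land \lnot e) \leftrightarrow d), F e.
                    × closes — contains both e and \lnot e.
                  branch 1.1.1.2.2 (add F a):
                    × closes — contains both a and \lnot a.
          branch 1.1.2 (add F c, T b):
            × closes — contains both c and \lnot c.
      branch 1.2 (add F (\lnot a \leftrightarrow \lnot e), T ((((d \land \lnot e) \leftrightarrow d) \lor e) \land a)):
        T ((((d \land \lnot e) \leftrightarrow d) \lor e) \land a): α-rule — add T (((d \land \lnot e) \leftrightarrow d) \lor e), T a.
        F (c \leftrightarrow b): β-rule — branch into T c, F b  //  F c, T b.
          branch 1.2.1 (add T c, F b):
            F (\lnot a \leftrightarrow \lnot e): β-rule — branch into T \lnot a, F \lnot e  //  F \lnot a, T \lnot e.
              branch 1.2.1.1 (add T \lnot a, F \lnot e):
                × closes — contains both a and \lnot a.
              branch 1.2.1.2 (add F \lnot a, T \lnot e):
                × closes — contains both e and \lnot e.
          branch 1.2.2 (add F c, T b):
            × closes — contains both c and \lnot c.
  branch 2 (add T \lnot e):
    × closes — contains both e and \lnot e.
All 8 branches close.
Every branch closed, so the premises entail the conclusion.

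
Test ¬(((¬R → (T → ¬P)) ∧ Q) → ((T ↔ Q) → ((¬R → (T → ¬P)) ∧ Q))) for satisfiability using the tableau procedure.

Initial set: {¬(((¬R → (T → ¬P)) ∧ Q) → ((T ↔ Q) → ((¬R → (T → ¬P)) ∧ Q)))}.
¬(((¬R → (T → ¬P)) ∧ Q) → ((T ↔ Q) → ((¬R → (T → ¬P)) ∧ Q))): α-rule — add ((¬R → (T → ¬P)) ∧ Q), ¬((T ↔ Q) → ((¬R → (T → ¬P)) ∧ Q)).
((¬R → (T → ¬P)) ∧ Q): α-rule — add (¬R → (T → ¬P)), Q.
¬((T ↔ Q) → ((¬R → (T → ¬P)) ∧ Q)): α-rule — add (T ↔ Q), ¬((¬R → (T → ¬P)) ∧ Q).
(¬R → (T → ¬P)): β-rule — branch into ¬¬R  //  (T → ¬P).
  branch 1 (add ¬¬R):
    (T ↔ Q): β-rule — branch into T, Q  //  ¬T, ¬Q.
      branch 1.1 (add T, Q):
        ¬((¬R → (T → ¬P)) ∧ Q): β-rule — branch into ¬(¬R → (T → ¬P))  //  ¬Q.
          branch 1.1.1 (add ¬(¬R → (T → ¬P))):
            ¬(¬R → (T → ¬P)): α-rule — add ¬R, ¬(T → ¬P).
            × closes — contains both R and ¬R.
          branch 1.1.2 (add ¬Q):
            × closes — contains both Q and ¬Q.
      branch 1.2 (add ¬T, ¬Q):
        × closes — contains both Q and ¬Q.
  branch 2 (add (T → ¬P)):
    (T ↔ Q): β-rule — branch into T, Q  //  ¬T, ¬Q.
      branch 2.1 (add T, Q):
        ¬((¬R → (T → ¬P)) ∧ Q): β-rule — branch into ¬(¬R → (T → ¬P))  //  ¬Q.
          branch 2.1.1 (add ¬(¬R → (T → ¬P))):
            ¬(¬R → (T → ¬P)): α-rule — add ¬R, ¬(T → ¬P).
            ¬(T → ¬P): α-rule — add T, ¬¬P.
            (T → ¬P): β-rule — branch into ¬T  //  ¬P.
              branch 2.1.1.1 (add ¬T):
                × closes — contains both T and ¬T.
              branch 2.1.1.2 (add ¬P):
                × closes — contains both P and ¬P.
          branch 2.1.2 (add ¬Q):
            × closes — contains both Q and ¬Q.
      branch 2.2 (add ¬T, ¬Q):
        × closes — contains both Q and ¬Q.
All 7 branches close.
Every branch closed; the formula is unsatisfiable.

Unsatisfiable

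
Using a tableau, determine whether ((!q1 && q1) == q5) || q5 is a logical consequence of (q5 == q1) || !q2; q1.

Initial set: {T ((q5 == q1) || !q2); T q1; F (((!q1 && q1) == q5) || q5)}.
F (((!q1 && q1) == q5) || q5): α-rule — add F ((!q1 && q1) == q5), F q5.
T ((q5 == q1) || !q2): β-rule — branch into T (q5 == q1)  //  T !q2.
  branch 1 (add T (q5 == q1)):
    F ((!q1 && q1) == q5): β-rule — branch into T (!q1 && q1), F q5  //  F (!q1 && q1), T q5.
      branch 1.1 (add T (!q1 && q1), F q5):
        T (!q1 && q1): α-rule — add T !q1, T q1.
        × closes — contains both q1 and !q1.
      branch 1.2 (add F (!q1 && q1), T q5):
        × closes — contains both q5 and !q5.
  branch 2 (add T !q2):
    F ((!q1 && q1) == q5): β-rule — branch into T (!q1 && q1), F q5  //  F (!q1 && q1), T q5.
      branch 2.1 (add T (!q1 && q1), F q5):
        T (!q1 && q1): α-rule — add T !q1, T q1.
        × closes — contains both q1 and !q1.
      branch 2.2 (add F (!q1 && q1), T q5):
        × closes — contains both q5 and !q5.
All 4 branches close.
Every branch closed, so the premises entail the conclusion.

Yes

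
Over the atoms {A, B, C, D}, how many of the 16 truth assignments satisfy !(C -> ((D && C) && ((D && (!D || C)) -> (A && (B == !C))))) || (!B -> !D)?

13

Initial set: {(!(C -> ((D && C) && ((D && (!D || C)) -> (A && (B == !C))))) || (!B -> !D))}.
(!(C -> ((D && C) && ((D && (!D || C)) -> (A && (B == !C))))) || (!B -> !D)): β-rule — branch into !(C -> ((D && C) && ((D && (!D || C)) -> (A && (B == !C)))))  //  (!B -> !D).
  branch 1 (add !(C -> ((D && C) && ((D && (!D || C)) -> (A && (B == !C)))))):
    !(C -> ((D && C) && ((D && (!D || C)) -> (A && (B == !C))))): α-rule — add C, !((D && C) && ((D && (!D || C)) -> (A && (B == !C)))).
    !((D && C) && ((D && (!D || C)) -> (A && (B == !C)))): β-rule — branch into !(D && C)  //  !((D && (!D || C)) -> (A && (B == !C))).
      branch 1.1 (add !(D && C)):
        !(D && C): β-rule — branch into !D  //  !C.
          branch 1.1.1 (add !D):
            ○ open, literals {C=true, D=false}.
          branch 1.1.2 (add !C):
            × closes — contains both C and !C.
      branch 1.2 (add !((D && (!D || C)) -> (A && (B == !C)))):
        !((D && (!D || C)) -> (A && (B == !C))): α-rule — add (D && (!D || C)), !(A && (B == !C)).
        (D && (!D || C)): α-rule — add D, (!D || C).
        !(A && (B == !C)): β-rule — branch into !A  //  !(B == !C).
          branch 1.2.1 (add !A):
            (!D || C): β-rule — branch into !D  //  C.
              branch 1.2.1.1 (add !D):
                × closes — contains both D and !D.
              branch 1.2.1.2 (add C):
                ○ open, literals {A=false, C=true, D=true}.
          branch 1.2.2 (add !(B == !C)):
            (!D || C): β-rule — branch into !D  //  C.
              branch 1.2.2.1 (add !D):
                × closes — contains both D and !D.
              branch 1.2.2.2 (add C):
                !(B == !C): β-rule — branch into B, !!C  //  !B, !C.
                  branch 1.2.2.2.1 (add B, !!C):
                    ○ open, literals {B=true, C=true, D=true}.
                  branch 1.2.2.2.2 (add !B, !C):
                    × closes — contains both C and !C.
  branch 2 (add (!B -> !D)):
    (!B -> !D): β-rule — branch into !!B  //  !D.
      branch 2.1 (add !!B):
        ○ open, literals {B=true}.
      branch 2.2 (add !D):
        ○ open, literals {D=false}.
4 branches closed, 5 open.
Each open branch fixes some atoms; the unmentioned ones are free. Counting distinct full assignments: branch {C=true, D=false} (A, B) contributes 4 new; branch {A=false, C=true, D=true} (B) contributes 2 new; branch {B=true, C=true, D=true} (A) contributes 1 new; branch {B=true} (A, C, D) contributes 4 new; branch {D=false} (A, B, C) contributes 2 new. Total: 13.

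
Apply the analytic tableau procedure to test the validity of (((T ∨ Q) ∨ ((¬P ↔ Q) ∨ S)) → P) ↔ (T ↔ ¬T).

Assume the negation and expand:
Initial set: {F ((((T ∨ Q) ∨ ((¬P ↔ Q) ∨ S)) → P) ↔ (T ↔ ¬T))}.
F ((((T ∨ Q) ∨ ((¬P ↔ Q) ∨ S)) → P) ↔ (T ↔ ¬T)): β-rule — branch into T (((T ∨ Q) ∨ ((¬P ↔ Q) ∨ S)) → P), F (T ↔ ¬T)  //  F (((T ∨ Q) ∨ ((¬P ↔ Q) ∨ S)) → P), T (T ↔ ¬T).
  branch 1 (add T (((T ∨ Q) ∨ ((¬P ↔ Q) ∨ S)) → P), F (T ↔ ¬T)):
    T (((T ∨ Q) ∨ ((¬P ↔ Q) ∨ S)) → P): β-rule — branch into F ((T ∨ Q) ∨ ((¬P ↔ Q) ∨ S))  //  T P.
      branch 1.1 (add F ((T ∨ Q) ∨ ((¬P ↔ Q) ∨ S))):
        F ((T ∨ Q) ∨ ((¬P ↔ Q) ∨ S)): α-rule — add F (T ∨ Q), F ((¬P ↔ Q) ∨ S).
        F (T ∨ Q): α-rule — add F T, F Q.
        F ((¬P ↔ Q) ∨ S): α-rule — add F (¬P ↔ Q), F S.
        F (T ↔ ¬T): β-rule — branch into T T, F ¬T  //  F T, T ¬T.
          branch 1.1.1 (add T T, F ¬T):
            × closes — contains both T and ¬T.
          branch 1.1.2 (add F T, T ¬T):
            F (¬P ↔ Q): β-rule — branch into T ¬P, F Q  //  F ¬P, T Q.
              branch 1.1.2.1 (add T ¬P, F Q):
                ○ open, literals {P=false, Q=false, S=false, T=false}.
              branch 1.1.2.2 (add F ¬P, T Q):
                × closes — contains both Q and ¬Q.
      branch 1.2 (add T P):
        F (T ↔ ¬T): β-rule — branch into T T, F ¬T  //  F T, T ¬T.
          branch 1.2.1 (add T T, F ¬T):
            ○ open, literals {P=true, T=true}.
          branch 1.2.2 (add F T, T ¬T):
            ○ open, literals {P=true, T=false}.
  branch 2 (add F (((T ∨ Q) ∨ ((¬P ↔ Q) ∨ S)) → P), T (T ↔ ¬T)):
    F (((T ∨ Q) ∨ ((¬P ↔ Q) ∨ S)) → P): α-rule — add T ((T ∨ Q) ∨ ((¬P ↔ Q) ∨ S)), F P.
    T (T ↔ ¬T): β-rule — branch into T T, T ¬T  //  F T, F ¬T.
      branch 2.1 (add T T, T ¬T):
        × closes — contains both T and ¬T.
      branch 2.2 (add F T, F ¬T):
        × closes — contains both T and ¬T.
4 branches closed, 3 open.
An open branch gives a countermodel: P=false, Q=false, S=false, T=false (unmentioned atoms arbitrary); under it the original formula is false.

Not valid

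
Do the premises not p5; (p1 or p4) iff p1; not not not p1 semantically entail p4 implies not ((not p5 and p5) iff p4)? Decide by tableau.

Yes

Initial set: {not p5; ((p1 or p4) iff p1); not not not p1; not (p4 implies not ((not p5 and p5) iff p4))}.
not not not p1: drop double negation, giving not p1.
not (p4 implies not ((not p5 and p5) iff p4)): α-rule — add p4, not not ((not p5 and p5) iff p4).
((p1 or p4) iff p1): β-rule — branch into (p1 or p4), p1  //  not (p1 or p4), not p1.
  branch 1 (add (p1 or p4), p1):
    × closes — contains both p1 and not p1.
  branch 2 (add not (p1 or p4), not p1):
    not (p1 or p4): α-rule — add not p1, not p4.
    × closes — contains both p4 and not p4.
All 2 branches close.
Every branch closed, so the premises entail the conclusion.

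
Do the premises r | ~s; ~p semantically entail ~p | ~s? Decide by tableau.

Initial set: {(r | ~s); ~p; ~(~p | ~s)}.
~(~p | ~s): α-rule — add ~~p, ~~s.
× closes — contains both p and ~p.
All 1 branch closes.
Every branch closed, so the premises entail the conclusion.

Yes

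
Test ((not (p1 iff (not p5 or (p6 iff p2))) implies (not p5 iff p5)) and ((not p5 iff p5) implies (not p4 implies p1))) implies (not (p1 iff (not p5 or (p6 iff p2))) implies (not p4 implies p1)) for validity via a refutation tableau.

Assume the negation and expand:
Initial set: {not (((not (p1 iff (not p5 or (p6 iff p2))) implies (not p5 iff p5)) and ((not p5 iff p5) implies (not p4 implies p1))) implies (not (p1 iff (not p5 or (p6 iff p2))) implies (not p4 implies p1)))}.
not (((not (p1 iff (not p5 or (p6 iff p2))) implies (not p5 iff p5)) and ((not p5 iff p5) implies (not p4 implies p1))) implies (not (p1 iff (not p5 or (p6 iff p2))) implies (not p4 implies p1))): α-rule — add ((not (p1 iff (not p5 or (p6 iff p2))) implies (not p5 iff p5)) and ((not p5 iff p5) implies (not p4 implies p1))), not (not (p1 iff (not p5 or (p6 iff p2))) implies (not p4 implies p1)).
((not (p1 iff (not p5 or (p6 iff p2))) implies (not p5 iff p5)) and ((not p5 iff p5) implies (not p4 implies p1))): α-rule — add (not (p1 iff (not p5 or (p6 iff p2))) implies (not p5 iff p5)), ((not p5 iff p5) implies (not p4 implies p1)).
not (not (p1 iff (not p5 or (p6 iff p2))) implies (not p4 implies p1)): α-rule — add not (p1 iff (not p5 or (p6 iff p2))), not (not p4 implies p1).
not (not p4 implies p1): α-rule — add not p4, not p1.
(not (p1 iff (not p5 or (p6 iff p2))) implies (not p5 iff p5)): β-rule — branch into not not (p1 iff (not p5 or (p6 iff p2)))  //  (not p5 iff p5).
  branch 1 (add not not (p1 iff (not p5 or (p6 iff p2)))):
    ((not p5 iff p5) implies (not p4 implies p1)): β-rule — branch into not (not p5 iff p5)  //  (not p4 implies p1).
      branch 1.1 (add not (not p5 iff p5)):
        not (p1 iff (not p5 or (p6 iff p2))): β-rule — branch into p1, not (not p5 or (p6 iff p2))  //  not p1, (not p5 or (p6 iff p2)).
          branch 1.1.1 (add p1, not (not p5 or (p6 iff p2))):
            × closes — contains both p1 and not p1.
          branch 1.1.2 (add not p1, (not p5 or (p6 iff p2))):
            not not (p1 iff (not p5 or (p6 iff p2))): β-rule — branch into p1, (not p5 or (p6 iff p2))  //  not p1, not (not p5 or (p6 iff p2)).
              branch 1.1.2.1 (add p1, (not p5 or (p6 iff p2))):
                × closes — contains both p1 and not p1.
              branch 1.1.2.2 (add not p1, not (not p5 or (p6 iff p2))):
                not (not p5 or (p6 iff p2)): α-rule — add not not p5, not (p6 iff p2).
                not (not p5 iff p5): β-rule — branch into not p5, not p5  //  not not p5, p5.
                  branch 1.1.2.2.1 (add not p5, not p5):
                    × closes — contains both p5 and not p5.
                  branch 1.1.2.2.2 (add not not p5, p5):
                    (not p5 or (p6 iff p2)): β-rule — branch into not p5  //  (p6 iff p2).
                      branch 1.1.2.2.2.1 (add not p5):
                        × closes — contains both p5 and not p5.
                      branch 1.1.2.2.2.2 (add (p6 iff p2)):
                        not (p6 iff p2): β-rule — branch into p6, not p2  //  not p6, p2.
                          branch 1.1.2.2.2.2.1 (add p6, not p2):
                            (p6 iff p2): β-rule — branch into p6, p2  //  not p6, not p2.
                              branch 1.1.2.2.2.2.1.1 (add p6, p2):
                                × closes — contains both p2 and not p2.
                              branch 1.1.2.2.2.2.1.2 (add not p6, not p2):
                                × closes — contains both p6 and not p6.
                          branch 1.1.2.2.2.2.2 (add not p6, p2):
                            (p6 iff p2): β-rule — branch into p6, p2  //  not p6, not p2.
                              branch 1.1.2.2.2.2.2.1 (add p6, p2):
                                × closes — contains both p6 and not p6.
                              branch 1.1.2.2.2.2.2.2 (add not p6, not p2):
                                × closes — contains both p2 and not p2.
      branch 1.2 (add (not p4 implies p1)):
        not (p1 iff (not p5 or (p6 iff p2))): β-rule — branch into p1, not (not p5 or (p6 iff p2))  //  not p1, (not p5 or (p6 iff p2)).
          branch 1.2.1 (add p1, not (not p5 or (p6 iff p2))):
            × closes — contains both p1 and not p1.
          branch 1.2.2 (add not p1, (not p5 or (p6 iff p2))):
            not not (p1 iff (not p5 or (p6 iff p2))): β-rule — branch into p1, (not p5 or (p6 iff p2))  //  not p1, not (not p5 or (p6 iff p2)).
              branch 1.2.2.1 (add p1, (not p5 or (p6 iff p2))):
                × closes — contains both p1 and not p1.
              branch 1.2.2.2 (add not p1, not (not p5 or (p6 iff p2))):
                not (not p5 or (p6 iff p2)): α-rule — add not not p5, not (p6 iff p2).
                (not p4 implies p1): β-rule — branch into not not p4  //  p1.
                  branch 1.2.2.2.1 (add not not p4):
                    × closes — contains both p4 and not p4.
                  branch 1.2.2.2.2 (add p1):
                    × closes — contains both p1 and not p1.
  branch 2 (add (not p5 iff p5)):
    ((not p5 iff p5) implies (not p4 implies p1)): β-rule — branch into not (not p5 iff p5)  //  (not p4 implies p1).
      branch 2.1 (add not (not p5 iff p5)):
        not (p1 iff (not p5 or (p6 iff p2))): β-rule — branch into p1, not (not p5 or (p6 iff p2))  //  not p1, (not p5 or (p6 iff p2)).
          branch 2.1.1 (add p1, not (not p5 or (p6 iff p2))):
            × closes — contains both p1 and not p1.
          branch 2.1.2 (add not p1, (not p5 or (p6 iff p2))):
            (not p5 iff p5): β-rule — branch into not p5, p5  //  not not p5, not p5.
              branch 2.1.2.1 (add not p5, p5):
                × closes — contains both p5 and not p5.
              branch 2.1.2.2 (add not not p5, not p5):
                × closes — contains both p5 and not p5.
      branch 2.2 (add (not p4 implies p1)):
        not (p1 iff (not p5 or (p6 iff p2))): β-rule — branch into p1, not (not p5 or (p6 iff p2))  //  not p1, (not p5 or (p6 iff p2)).
          branch 2.2.1 (add p1, not (not p5 or (p6 iff p2))):
            × closes — contains both p1 and not p1.
          branch 2.2.2 (add not p1, (not p5 or (p6 iff p2))):
            (not p5 iff p5): β-rule — branch into not p5, p5  //  not not p5, not p5.
              branch 2.2.2.1 (add not p5, p5):
                × closes — contains both p5 and not p5.
              branch 2.2.2.2 (add not not p5, not p5):
                × closes — contains both p5 and not p5.
All 18 branches close.
Every branch closed, so the negation is unsatisfiable and the formula is valid.

Valid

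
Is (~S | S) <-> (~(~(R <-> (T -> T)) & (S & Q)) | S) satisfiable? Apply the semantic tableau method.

Initial set: {((~S | S) <-> (~(~(R <-> (T -> T)) & (S & Q)) | S))}.
((~S | S) <-> (~(~(R <-> (T -> T)) & (S & Q)) | S)): β-rule — branch into (~S | S), (~(~(R <-> (T -> T)) & (S & Q)) | S)  //  ~(~S | S), ~(~(~(R <-> (T -> T)) & (S & Q)) | S).
  branch 1 (add (~S | S), (~(~(R <-> (T -> T)) & (S & Q)) | S)):
    (~S | S): β-rule — branch into ~S  //  S.
      branch 1.1 (add ~S):
        (~(~(R <-> (T -> T)) & (S & Q)) | S): β-rule — branch into ~(~(R <-> (T -> T)) & (S & Q))  //  S.
          branch 1.1.1 (add ~(~(R <-> (T -> T)) & (S & Q))):
            ~(~(R <-> (T -> T)) & (S & Q)): β-rule — branch into ~~(R <-> (T -> T))  //  ~(S & Q).
              branch 1.1.1.1 (add ~~(R <-> (T -> T))):
                ~~(R <-> (T -> T)): β-rule — branch into R, (T -> T)  //  ~R, ~(T -> T).
                  branch 1.1.1.1.1 (add R, (T -> T)):
                    (T -> T): β-rule — branch into ~T  //  T.
                      branch 1.1.1.1.1.1 (add ~T):
                        ○ open, literals {R=true, S=false, T=false}.
                      branch 1.1.1.1.1.2 (add T):
                        ○ open, literals {R=true, S=false, T=true}.
                  branch 1.1.1.1.2 (add ~R, ~(T -> T)):
                    ~(T -> T): α-rule — add T, ~T.
                    × closes — contains both T and ~T.
              branch 1.1.1.2 (add ~(S & Q)):
                ~(S & Q): β-rule — branch into ~S  //  ~Q.
                  branch 1.1.1.2.1 (add ~S):
                    ○ open, literals {S=false}.
                  branch 1.1.1.2.2 (add ~Q):
                    ○ open, literals {Q=false, S=false}.
          branch 1.1.2 (add S):
            × closes — contains both S and ~S.
      branch 1.2 (add S):
        (~(~(R <-> (T -> T)) & (S & Q)) | S): β-rule — branch into ~(~(R <-> (T -> T)) & (S & Q))  //  S.
          branch 1.2.1 (add ~(~(R <-> (T -> T)) & (S & Q))):
            ~(~(R <-> (T -> T)) & (S & Q)): β-rule — branch into ~~(R <-> (T -> T))  //  ~(S & Q).
              branch 1.2.1.1 (add ~~(R <-> (T -> T))):
                ~~(R <-> (T -> T)): β-rule — branch into R, (T -> T)  //  ~R, ~(T -> T).
                  branch 1.2.1.1.1 (add R, (T -> T)):
                    (T -> T): β-rule — branch into ~T  //  T.
                      branch 1.2.1.1.1.1 (add ~T):
                        ○ open, literals {R=true, S=true, T=false}.
                      branch 1.2.1.1.1.2 (add T):
                        ○ open, literals {R=true, S=true, T=true}.
                  branch 1.2.1.1.2 (add ~R, ~(T -> T)):
                    ~(T -> T): α-rule — add T, ~T.
                    × closes — contains both T and ~T.
              branch 1.2.1.2 (add ~(S & Q)):
                ~(S & Q): β-rule — branch into ~S  //  ~Q.
                  branch 1.2.1.2.1 (add ~S):
                    × closes — contains both S and ~S.
                  branch 1.2.1.2.2 (add ~Q):
                    ○ open, literals {Q=false, S=true}.
          branch 1.2.2 (add S):
            ○ open, literals {S=true}.
  branch 2 (add ~(~S | S), ~(~(~(R <-> (T -> T)) & (S & Q)) | S)):
    ~(~S | S): α-rule — add ~~S, ~S.
    × closes — contains both S and ~S.
5 branches closed, 8 open.
An open branch gives a satisfying assignment: R=true, S=false, T=false.

Satisfiable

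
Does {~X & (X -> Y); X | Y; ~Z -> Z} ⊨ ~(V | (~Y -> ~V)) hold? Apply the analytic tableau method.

No

Initial set: {(~X & (X -> Y)); (X | Y); (~Z -> Z); ~~(V | (~Y -> ~V))}.
(~X & (X -> Y)): α-rule — add ~X, (X -> Y).
(X | Y): β-rule — branch into X  //  Y.
  branch 1 (add X):
    × closes — contains both X and ~X.
  branch 2 (add Y):
    (~Z -> Z): β-rule — branch into ~~Z  //  Z.
      branch 2.1 (add ~~Z):
        ~~(V | (~Y -> ~V)): β-rule — branch into V  //  (~Y -> ~V).
          branch 2.1.1 (add V):
            (X -> Y): β-rule — branch into ~X  //  Y.
              branch 2.1.1.1 (add ~X):
                ○ open, literals {V=1, X=0, Y=1, Z=1}.
              branch 2.1.1.2 (add Y):
                ○ open, literals {V=1, X=0, Y=1, Z=1}.
          branch 2.1.2 (add (~Y -> ~V)):
            (X -> Y): β-rule — branch into ~X  //  Y.
              branch 2.1.2.1 (add ~X):
                (~Y -> ~V): β-rule — branch into ~~Y  //  ~V.
                  branch 2.1.2.1.1 (add ~~Y):
                    ○ open, literals {X=0, Y=1, Z=1}.
                  branch 2.1.2.1.2 (add ~V):
                    ○ open, literals {V=0, X=0, Y=1, Z=1}.
              branch 2.1.2.2 (add Y):
                (~Y -> ~V): β-rule — branch into ~~Y  //  ~V.
                  branch 2.1.2.2.1 (add ~~Y):
                    ○ open, literals {X=0, Y=1, Z=1}.
                  branch 2.1.2.2.2 (add ~V):
                    ○ open, literals {V=0, X=0, Y=1, Z=1}.
      branch 2.2 (add Z):
        ~~(V | (~Y -> ~V)): β-rule — branch into V  //  (~Y -> ~V).
          branch 2.2.1 (add V):
            (X -> Y): β-rule — branch into ~X  //  Y.
              branch 2.2.1.1 (add ~X):
                ○ open, literals {V=1, X=0, Y=1, Z=1}.
              branch 2.2.1.2 (add Y):
                ○ open, literals {V=1, X=0, Y=1, Z=1}.
          branch 2.2.2 (add (~Y -> ~V)):
            (X -> Y): β-rule — branch into ~X  //  Y.
              branch 2.2.2.1 (add ~X):
                (~Y -> ~V): β-rule — branch into ~~Y  //  ~V.
                  branch 2.2.2.1.1 (add ~~Y):
                    ○ open, literals {X=0, Y=1, Z=1}.
                  branch 2.2.2.1.2 (add ~V):
                    ○ open, literals {V=0, X=0, Y=1, Z=1}.
              branch 2.2.2.2 (add Y):
                (~Y -> ~V): β-rule — branch into ~~Y  //  ~V.
                  branch 2.2.2.2.1 (add ~~Y):
                    ○ open, literals {X=0, Y=1, Z=1}.
                  branch 2.2.2.2.2 (add ~V):
                    ○ open, literals {V=0, X=0, Y=1, Z=1}.
1 branch closed, 12 open.
An open branch gives a countermodel: V=1, X=0, Y=1, Z=1 (unmentioned atoms arbitrary); the premises hold there but the conclusion fails.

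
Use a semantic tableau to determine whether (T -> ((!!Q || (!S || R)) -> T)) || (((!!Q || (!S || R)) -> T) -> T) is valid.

Assume the negation and expand:
Initial set: {!((T -> ((!!Q || (!S || R)) -> T)) || (((!!Q || (!S || R)) -> T) -> T))}.
!((T -> ((!!Q || (!S || R)) -> T)) || (((!!Q || (!S || R)) -> T) -> T)): α-rule — add !(T -> ((!!Q || (!S || R)) -> T)), !(((!!Q || (!S || R)) -> T) -> T).
!(T -> ((!!Q || (!S || R)) -> T)): α-rule — add T, !((!!Q || (!S || R)) -> T).
!(((!!Q || (!S || R)) -> T) -> T): α-rule — add ((!!Q || (!S || R)) -> T), !T.
× closes — contains both T and !T.
All 1 branch closes.
Every branch closed, so the negation is unsatisfiable and the formula is valid.

Valid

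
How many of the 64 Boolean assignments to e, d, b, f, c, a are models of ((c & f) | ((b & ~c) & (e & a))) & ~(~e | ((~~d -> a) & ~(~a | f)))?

Initial set: {(((c & f) | ((b & ~c) & (e & a))) & ~(~e | ((~~d -> a) & ~(~a | f))))}.
(((c & f) | ((b & ~c) & (e & a))) & ~(~e | ((~~d -> a) & ~(~a | f)))): α-rule — add ((c & f) | ((b & ~c) & (e & a))), ~(~e | ((~~d -> a) & ~(~a | f))).
~(~e | ((~~d -> a) & ~(~a | f))): α-rule — add ~~e, ~((~~d -> a) & ~(~a | f)).
((c & f) | ((b & ~c) & (e & a))): β-rule — branch into (c & f)  //  ((b & ~c) & (e & a)).
  branch 1 (add (c & f)):
    (c & f): α-rule — add c, f.
    ~((~~d -> a) & ~(~a | f)): β-rule — branch into ~(~~d -> a)  //  ~~(~a | f).
      branch 1.1 (add ~(~~d -> a)):
        ~(~~d -> a): α-rule — add ~~d, ~a.
        ~~d: drop double negation, giving d.
        ○ open, literals {a=false, c=true, d=true, e=true, f=true}.
      branch 1.2 (add ~~(~a | f)):
        ~~(~a | f): β-rule — branch into ~a  //  f.
          branch 1.2.1 (add ~a):
            ○ open, literals {a=false, c=true, e=true, f=true}.
          branch 1.2.2 (add f):
            ○ open, literals {c=true, e=true, f=true}.
  branch 2 (add ((b & ~c) & (e & a))):
    ((b & ~c) & (e & a)): α-rule — add (b & ~c), (e & a).
    (b & ~c): α-rule — add b, ~c.
    (e & a): α-rule — add e, a.
    ~((~~d -> a) & ~(~a | f)): β-rule — branch into ~(~~d -> a)  //  ~~(~a | f).
      branch 2.1 (add ~(~~d -> a)):
        ~(~~d -> a): α-rule — add ~~d, ~a.
        × closes — contains both a and ~a.
      branch 2.2 (add ~~(~a | f)):
        ~~(~a | f): β-rule — branch into ~a  //  f.
          branch 2.2.1 (add ~a):
            × closes — contains both a and ~a.
          branch 2.2.2 (add f):
            ○ open, literals {a=true, b=true, c=false, e=true, f=true}.
2 branches closed, 4 open.
Each open branch fixes some atoms; the unmentioned ones are free. Counting distinct full assignments: branch {a=false, c=true, d=true, e=true, f=true} (b) contributes 2 new; branch {a=false, c=true, e=true, f=true} (d, b) contributes 2 new; branch {c=true, e=true, f=true} (d, b, a) contributes 4 new; branch {a=true, b=true, c=false, e=true, f=true} (d) contributes 2 new. Total: 10.

10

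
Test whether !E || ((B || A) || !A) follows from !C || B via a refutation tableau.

Yes

Initial set: {(!C || B); !(!E || ((B || A) || !A))}.
!(!E || ((B || A) || !A)): α-rule — add !!E, !((B || A) || !A).
!((B || A) || !A): α-rule — add !(B || A), !!A.
!(B || A): α-rule — add !B, !A.
× closes — contains both A and !A.
All 1 branch closes.
Every branch closed, so the premises entail the conclusion.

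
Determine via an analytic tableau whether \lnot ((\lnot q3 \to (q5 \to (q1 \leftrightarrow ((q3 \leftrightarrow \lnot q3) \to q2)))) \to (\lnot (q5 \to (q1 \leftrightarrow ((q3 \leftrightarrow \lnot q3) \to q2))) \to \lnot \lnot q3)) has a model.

Initial set: {\lnot ((\lnot q3 \to (q5 \to (q1 \leftrightarrow ((q3 \leftrightarrow \lnot q3) \to q2)))) \to (\lnot (q5 \to (q1 \leftrightarrow ((q3 \leftrightarrow \lnot q3) \to q2))) \to \lnot \lnot q3))}.
\lnot ((\lnot q3 \to (q5 \to (q1 \leftrightarrow ((q3 \leftrightarrow \lnot q3) \to q2)))) \to (\lnot (q5 \to (q1 \leftrightarrow ((q3 \leftrightarrow \lnot q3) \to q2))) \to \lnot \lnot q3)): α-rule — add (\lnot q3 \to (q5 \to (q1 \leftrightarrow ((q3 \leftrightarrow \lnot q3) \to q2)))), \lnot (\lnot (q5 \to (q1 \leftrightarrow ((q3 \leftrightarrow \lnot q3) \to q2))) \to \lnot \lnot q3).
\lnot (\lnot (q5 \to (q1 \leftrightarrow ((q3 \leftrightarrow \lnot q3) \to q2))) \to \lnot \lnot q3): α-rule — add \lnot (q5 \to (q1 \leftrightarrow ((q3 \leftrightarrow \lnot q3) \to q2))), \lnot \lnot \lnot q3.
\lnot (q5 \to (q1 \leftrightarrow ((q3 \leftrightarrow \lnot q3) \to q2))): α-rule — add q5, \lnot (q1 \leftrightarrow ((q3 \leftrightarrow \lnot q3) \to q2)).
\lnot \lnot \lnot q3: drop double negation, giving \lnot q3.
(\lnot q3 \to (q5 \to (q1 \leftrightarrow ((q3 \leftrightarrow \lnot q3) \to q2)))): β-rule — branch into \lnot \lnot q3  //  (q5 \to (q1 \leftrightarrow ((q3 \leftrightarrow \lnot q3) \to q2))).
  branch 1 (add \lnot \lnot q3):
    × closes — contains both q3 and \lnot q3.
  branch 2 (add (q5 \to (q1 \leftrightarrow ((q3 \leftrightarrow \lnot q3) \to q2)))):
    \lnot (q1 \leftrightarrow ((q3 \leftrightarrow \lnot q3) \to q2)): β-rule — branch into q1, \lnot ((q3 \leftrightarrow \lnot q3) \to q2)  //  \lnot q1, ((q3 \leftrightarrow \lnot q3) \to q2).
      branch 2.1 (add q1, \lnot ((q3 \leftrightarrow \lnot q3) \to q2)):
        \lnot ((q3 \leftrightarrow \lnot q3) \to q2): α-rule — add (q3 \leftrightarrow \lnot q3), \lnot q2.
        (q5 \to (q1 \leftrightarrow ((q3 \leftrightarrow \lnot q3) \to q2))): β-rule — branch into \lnot q5  //  (q1 \leftrightarrow ((q3 \leftrightarrow \lnot q3) \to q2)).
          branch 2.1.1 (add \lnot q5):
            × closes — contains both q5 and \lnot q5.
          branch 2.1.2 (add (q1 \leftrightarrow ((q3 \leftrightarrow \lnot q3) \to q2))):
            (q3 \leftrightarrow \lnot q3): β-rule — branch into q3, \lnot q3  //  \lnot q3, \lnot \lnot q3.
              branch 2.1.2.1 (add q3, \lnot q3):
                × closes — contains both q3 and \lnot q3.
              branch 2.1.2.2 (add \lnot q3, \lnot \lnot q3):
                × closes — contains both q3 and \lnot q3.
      branch 2.2 (add \lnot q1, ((q3 \leftrightarrow \lnot q3) \to q2)):
        (q5 \to (q1 \leftrightarrow ((q3 \leftrightarrow \lnot q3) \to q2))): β-rule — branch into \lnot q5  //  (q1 \leftrightarrow ((q3 \leftrightarrow \lnot q3) \to q2)).
          branch 2.2.1 (add \lnot q5):
            × closes — contains both q5 and \lnot q5.
          branch 2.2.2 (add (q1 \leftrightarrow ((q3 \leftrightarrow \lnot q3) \to q2))):
            ((q3 \leftrightarrow \lnot q3) \to q2): β-rule — branch into \lnot (q3 \leftrightarrow \lnot q3)  //  q2.
              branch 2.2.2.1 (add \lnot (q3 \leftrightarrow \lnot q3)):
                (q1 \leftrightarrow ((q3 \leftrightarrow \lnot q3) \to q2)): β-rule — branch into q1, ((q3 \leftrightarrow \lnot q3) \to q2)  //  \lnot q1, \lnot ((q3 \leftrightarrow \lnot q3) \to q2).
                  branch 2.2.2.1.1 (add q1, ((q3 \leftrightarrow \lnot q3) \to q2)):
                    × closes — contains both q1 and \lnot q1.
                  branch 2.2.2.1.2 (add \lnot q1, \lnot ((q3 \leftrightarrow \lnot q3) \to q2)):
                    \lnot ((q3 \leftrightarrow \lnot q3) \to q2): α-rule — add (q3 \leftrightarrow \lnot q3), \lnot q2.
                    \lnot (q3 \leftrightarrow \lnot q3): β-rule — branch into q3, \lnot \lnot q3  //  \lnot q3, \lnot q3.
                      branch 2.2.2.1.2.1 (add q3, \lnot \lnot q3):
                        × closes — contains both q3 and \lnot q3.
                      branch 2.2.2.1.2.2 (add \lnot q3, \lnot q3):
                        (q3 \leftrightarrow \lnot q3): β-rule — branch into q3, \lnot q3  //  \lnot q3, \lnot \lnot q3.
                          branch 2.2.2.1.2.2.1 (add q3, \lnot q3):
                            × closes — contains both q3 and \lnot q3.
                          branch 2.2.2.1.2.2.2 (add \lnot q3, \lnot \lnot q3):
                            × closes — contains both q3 and \lnot q3.
              branch 2.2.2.2 (add q2):
                (q1 \leftrightarrow ((q3 \leftrightarrow \lnot q3) \to q2)): β-rule — branch into q1, ((q3 \leftrightarrow \lnot q3) \to q2)  //  \lnot q1, \lnot ((q3 \leftrightarrow \lnot q3) \to q2).
                  branch 2.2.2.2.1 (add q1, ((q3 \leftrightarrow \lnot q3) \to q2)):
                    × closes — contains both q1 and \lnot q1.
                  branch 2.2.2.2.2 (add \lnot q1, \lnot ((q3 \leftrightarrow \lnot q3) \to q2)):
                    \lnot ((q3 \leftrightarrow \lnot q3) \to q2): α-rule — add (q3 \leftrightarrow \lnot q3), \lnot q2.
                    × closes — contains both q2 and \lnot q2.
All 11 branches close.
Every branch closed; the formula is unsatisfiable.

Unsatisfiable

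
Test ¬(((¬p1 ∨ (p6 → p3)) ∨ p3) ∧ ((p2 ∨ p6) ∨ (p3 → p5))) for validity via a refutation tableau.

Not valid

Assume the negation and expand:
Initial set: {F ¬(((¬p1 ∨ (p6 → p3)) ∨ p3) ∧ ((p2 ∨ p6) ∨ (p3 → p5)))}.
F ¬(((¬p1 ∨ (p6 → p3)) ∨ p3) ∧ ((p2 ∨ p6) ∨ (p3 → p5))): α-rule — add T ((¬p1 ∨ (p6 → p3)) ∨ p3), T ((p2 ∨ p6) ∨ (p3 → p5)).
T ((¬p1 ∨ (p6 → p3)) ∨ p3): β-rule — branch into T (¬p1 ∨ (p6 → p3))  //  T p3.
  branch 1 (add T (¬p1 ∨ (p6 → p3))):
    T ((p2 ∨ p6) ∨ (p3 → p5)): β-rule — branch into T (p2 ∨ p6)  //  T (p3 → p5).
      branch 1.1 (add T (p2 ∨ p6)):
        T (¬p1 ∨ (p6 → p3)): β-rule — branch into T ¬p1  //  T (p6 → p3).
          branch 1.1.1 (add T ¬p1):
            T (p2 ∨ p6): β-rule — branch into T p2  //  T p6.
              branch 1.1.1.1 (add T p2):
                ○ open, literals {p1=F, p2=T}.
              branch 1.1.1.2 (add T p6):
                ○ open, literals {p1=F, p6=T}.
          branch 1.1.2 (add T (p6 → p3)):
            T (p2 ∨ p6): β-rule — branch into T p2  //  T p6.
              branch 1.1.2.1 (add T p2):
                T (p6 → p3): β-rule — branch into F p6  //  T p3.
                  branch 1.1.2.1.1 (add F p6):
                    ○ open, literals {p2=T, p6=F}.
                  branch 1.1.2.1.2 (add T p3):
                    ○ open, literals {p2=T, p3=T}.
              branch 1.1.2.2 (add T p6):
                T (p6 → p3): β-rule — branch into F p6  //  T p3.
                  branch 1.1.2.2.1 (add F p6):
                    × closes — contains both p6 and ¬p6.
                  branch 1.1.2.2.2 (add T p3):
                    ○ open, literals {p3=T, p6=T}.
      branch 1.2 (add T (p3 → p5)):
        T (¬p1 ∨ (p6 → p3)): β-rule — branch into T ¬p1  //  T (p6 → p3).
          branch 1.2.1 (add T ¬p1):
            T (p3 → p5): β-rule — branch into F p3  //  T p5.
              branch 1.2.1.1 (add F p3):
                ○ open, literals {p1=F, p3=F}.
              branch 1.2.1.2 (add T p5):
                ○ open, literals {p1=F, p5=T}.
          branch 1.2.2 (add T (p6 → p3)):
            T (p3 → p5): β-rule — branch into F p3  //  T p5.
              branch 1.2.2.1 (add F p3):
                T (p6 → p3): β-rule — branch into F p6  //  T p3.
                  branch 1.2.2.1.1 (add F p6):
                    ○ open, literals {p3=F, p6=F}.
                  branch 1.2.2.1.2 (add T p3):
                    × closes — contains both p3 and ¬p3.
              branch 1.2.2.2 (add T p5):
                T (p6 → p3): β-rule — branch into F p6  //  T p3.
                  branch 1.2.2.2.1 (add F p6):
                    ○ open, literals {p5=T, p6=F}.
                  branch 1.2.2.2.2 (add T p3):
                    ○ open, literals {p3=T, p5=T}.
  branch 2 (add T p3):
    T ((p2 ∨ p6) ∨ (p3 → p5)): β-rule — branch into T (p2 ∨ p6)  //  T (p3 → p5).
      branch 2.1 (add T (p2 ∨ p6)):
        T (p2 ∨ p6): β-rule — branch into T p2  //  T p6.
          branch 2.1.1 (add T p2):
            ○ open, literals {p2=T, p3=T}.
          branch 2.1.2 (add T p6):
            ○ open, literals {p3=T, p6=T}.
      branch 2.2 (add T (p3 → p5)):
        T (p3 → p5): β-rule — branch into F p3  //  T p5.
          branch 2.2.1 (add F p3):
            × closes — contains both p3 and ¬p3.
          branch 2.2.2 (add T p5):
            ○ open, literals {p3=T, p5=T}.
3 branches closed, 13 open.
An open branch gives a countermodel: p1=F, p2=T (unmentioned atoms arbitrary); under it the original formula is false.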